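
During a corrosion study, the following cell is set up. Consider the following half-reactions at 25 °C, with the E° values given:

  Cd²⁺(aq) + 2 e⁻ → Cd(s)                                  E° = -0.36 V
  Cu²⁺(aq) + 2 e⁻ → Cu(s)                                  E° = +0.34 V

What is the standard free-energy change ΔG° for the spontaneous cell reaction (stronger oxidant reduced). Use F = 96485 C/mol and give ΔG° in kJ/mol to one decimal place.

-135.1 kJ/mol

Cu²⁺/Cu (E° = +0.34 V) is the cathode; Cd²⁺/Cd (E° = -0.36 V) is the anode, so E°cell = +0.70 V.
Balancing electrons gives n = 2 (lcm of 2 and 2).
ΔG° = −nFE° = −(2)(96485)(+0.70) = -135,079 J = -135.1 kJ/mol.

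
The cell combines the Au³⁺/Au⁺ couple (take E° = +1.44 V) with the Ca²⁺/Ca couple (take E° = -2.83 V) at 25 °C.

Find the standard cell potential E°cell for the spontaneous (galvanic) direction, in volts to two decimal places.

+4.27 V

The Au³⁺/Au⁺ couple has the higher reduction potential, so it is the cathode; Ca²⁺/Ca is oxidised at the anode.
E°cell = E°(cathode) − E°(anode) = (+1.44) − (-2.83) = +4.27 V.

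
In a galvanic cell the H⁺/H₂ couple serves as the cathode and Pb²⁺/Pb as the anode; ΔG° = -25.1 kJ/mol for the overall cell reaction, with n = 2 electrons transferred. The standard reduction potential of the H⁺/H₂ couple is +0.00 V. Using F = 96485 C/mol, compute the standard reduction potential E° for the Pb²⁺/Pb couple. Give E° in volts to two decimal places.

-0.13 V

E°cell = −ΔG°/(nF) = −(-25.1×10³)/((2)(96485)) = +0.130 V.
Since H⁺/H₂ is the cathode and Pb²⁺/Pb the anode, E°cell = E°(H⁺/H₂) − E°(Pb²⁺/Pb).
So E°(Pb²⁺/Pb) = E°(H⁺/H₂) − E°cell = (+0.00) − (+0.130) = -0.13 V.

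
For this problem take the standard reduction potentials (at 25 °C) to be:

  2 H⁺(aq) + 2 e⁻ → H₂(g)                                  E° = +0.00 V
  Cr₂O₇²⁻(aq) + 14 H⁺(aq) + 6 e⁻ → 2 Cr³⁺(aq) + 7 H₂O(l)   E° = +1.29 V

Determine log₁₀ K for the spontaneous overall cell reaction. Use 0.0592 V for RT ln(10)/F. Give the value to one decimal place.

130.7

Cathode: Cr₂O₇²⁻/Cr³⁺; anode: H⁺/H₂. E°cell = +1.29 V, n = 6.
log K = nE°cell / 0.0592 = (6)(+1.29) / 0.0592 = 130.7.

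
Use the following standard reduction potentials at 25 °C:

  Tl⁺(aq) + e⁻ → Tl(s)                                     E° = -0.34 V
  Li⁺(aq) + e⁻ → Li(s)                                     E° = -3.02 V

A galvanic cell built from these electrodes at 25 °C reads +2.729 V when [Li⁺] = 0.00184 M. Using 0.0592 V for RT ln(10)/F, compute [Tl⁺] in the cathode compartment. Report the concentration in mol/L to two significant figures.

Tl⁺/Tl is the cathode, Li⁺/Li the anode: E°cell = +2.68 V, n = 1.
Overall reaction: Tl⁺(aq) + Li(s) → Tl(s) + Li⁺(aq); Q = [Li⁺]^1/[Tl⁺]^1.
From E = E° − (0.0592/n) log Q: log Q = (E° − E)·n/0.0592 = (+2.68 − (+2.729))·1/0.0592 = -0.8277.
So 1·log[Tl⁺] = 1·log(0.00184) − log Q = -2.7352 − (-0.8277) = -1.9075; [Tl⁺] = 10^(-1.9075) ≈ 0.012 M.

0.012 M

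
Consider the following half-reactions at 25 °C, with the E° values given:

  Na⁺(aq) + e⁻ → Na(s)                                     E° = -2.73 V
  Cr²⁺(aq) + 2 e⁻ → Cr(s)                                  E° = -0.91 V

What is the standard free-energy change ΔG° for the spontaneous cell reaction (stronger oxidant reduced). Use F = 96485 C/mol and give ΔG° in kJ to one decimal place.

Cr²⁺/Cr (E° = -0.91 V) is the cathode; Na⁺/Na (E° = -2.73 V) is the anode, so E°cell = +1.82 V.
Balancing electrons gives n = 2 (lcm of 2 and 1).
ΔG° = −nFE° = −(2)(96485)(+1.82) = -351,205 J = -351.2 kJ.

-351.2 kJ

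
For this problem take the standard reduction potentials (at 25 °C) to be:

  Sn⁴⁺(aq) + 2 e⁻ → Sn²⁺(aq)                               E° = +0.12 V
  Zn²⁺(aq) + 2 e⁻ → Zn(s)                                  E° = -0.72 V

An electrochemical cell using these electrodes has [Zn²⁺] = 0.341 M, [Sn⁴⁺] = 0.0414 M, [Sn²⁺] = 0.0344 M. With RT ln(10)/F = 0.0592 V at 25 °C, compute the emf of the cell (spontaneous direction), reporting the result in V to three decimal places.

Sn⁴⁺/Sn²⁺ is the cathode (higher E°), Zn²⁺/Zn the anode: E°cell = +0.12 − (-0.72) = +0.84 V, n = 2.
Overall: Sn⁴⁺(aq) + Zn(s) → Sn²⁺(aq) + Zn²⁺(aq)
Q = [Sn²⁺]·[Zn²⁺] / ([Sn⁴⁺]); log Q = -0.548.
E = E° − (0.0592/n) log Q = +0.84 − (0.0592/2)(-0.548) = +0.856 V.

+0.856 V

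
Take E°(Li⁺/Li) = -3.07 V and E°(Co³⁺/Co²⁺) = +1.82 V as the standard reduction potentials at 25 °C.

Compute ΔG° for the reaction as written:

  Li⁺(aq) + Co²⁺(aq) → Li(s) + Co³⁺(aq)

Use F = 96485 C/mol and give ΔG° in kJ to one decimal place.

+471.8 kJ

As written, Li⁺/Li is reduced (cathode) and Co³⁺/Co²⁺ is oxidised (anode), so E°cell = (-3.07) − (+1.82) = -4.89 V.
Balancing electrons gives n = 1.
ΔG° = −nFE° = −(1)(96485)(-4.89) = 471,812 J = +471.8 kJ.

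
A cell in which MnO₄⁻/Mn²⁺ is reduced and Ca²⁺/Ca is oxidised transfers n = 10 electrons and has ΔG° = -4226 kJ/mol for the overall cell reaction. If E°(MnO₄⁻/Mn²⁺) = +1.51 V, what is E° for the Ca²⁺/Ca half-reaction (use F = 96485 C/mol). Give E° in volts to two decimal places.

-2.87 V

E°cell = −ΔG°/(nF) = −(-4226×10³)/((10)(96485)) = +4.380 V.
Since MnO₄⁻/Mn²⁺ is the cathode and Ca²⁺/Ca the anode, E°cell = E°(MnO₄⁻/Mn²⁺) − E°(Ca²⁺/Ca).
So E°(Ca²⁺/Ca) = E°(MnO₄⁻/Mn²⁺) − E°cell = (+1.51) − (+4.380) = -2.87 V.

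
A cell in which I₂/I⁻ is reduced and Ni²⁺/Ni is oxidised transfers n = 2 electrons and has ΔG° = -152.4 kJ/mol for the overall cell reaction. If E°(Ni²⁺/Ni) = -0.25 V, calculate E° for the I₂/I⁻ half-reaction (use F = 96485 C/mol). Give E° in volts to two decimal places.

E°cell = −ΔG°/(nF) = −(-152.4×10³)/((2)(96485)) = +0.790 V.
Since I₂/I⁻ is the cathode and Ni²⁺/Ni the anode, E°cell = E°(I₂/I⁻) − E°(Ni²⁺/Ni).
So E°(I₂/I⁻) = E°cell + E°(Ni²⁺/Ni) = +0.790 + (-0.25) = +0.54 V.

+0.54 V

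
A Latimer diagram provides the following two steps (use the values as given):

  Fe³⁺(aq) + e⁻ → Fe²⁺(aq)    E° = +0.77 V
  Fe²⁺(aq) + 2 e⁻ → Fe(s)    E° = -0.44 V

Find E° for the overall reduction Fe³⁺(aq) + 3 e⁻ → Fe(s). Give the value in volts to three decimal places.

-0.037 V

Since ΔG° = −nFE° is additive over sequential reductions, n₃E°₃ = n₁E°₁ + n₂E°₂.
E°₃ = (1×+0.77 + 2×-0.44) / 3 = (-0.110) / 3 = -0.037 V.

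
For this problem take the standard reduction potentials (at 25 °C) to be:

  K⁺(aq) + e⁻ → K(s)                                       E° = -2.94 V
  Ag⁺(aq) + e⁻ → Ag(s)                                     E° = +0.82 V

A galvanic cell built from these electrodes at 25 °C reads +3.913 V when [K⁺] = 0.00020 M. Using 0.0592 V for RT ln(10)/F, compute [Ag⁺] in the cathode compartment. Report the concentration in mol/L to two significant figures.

Ag⁺/Ag is the cathode, K⁺/K the anode: E°cell = +3.76 V, n = 1.
Overall reaction: Ag⁺(aq) + K(s) → Ag(s) + K⁺(aq); Q = [K⁺]^1/[Ag⁺]^1.
From E = E° − (0.0592/n) log Q: log Q = (E° − E)·n/0.0592 = (+3.76 − (+3.913))·1/0.0592 = -2.5845.
So 1·log[Ag⁺] = 1·log(0.0002) − log Q = -3.6990 − (-2.5845) = -1.1145; [Ag⁺] = 10^(-1.1145) ≈ 0.077 M.

0.077 M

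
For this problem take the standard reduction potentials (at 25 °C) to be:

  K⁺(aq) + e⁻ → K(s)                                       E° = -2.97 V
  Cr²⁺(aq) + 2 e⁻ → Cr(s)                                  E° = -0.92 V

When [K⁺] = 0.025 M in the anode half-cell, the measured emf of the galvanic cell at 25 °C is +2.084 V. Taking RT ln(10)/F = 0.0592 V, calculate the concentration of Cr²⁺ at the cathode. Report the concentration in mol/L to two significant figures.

0.0088 M

Cr²⁺/Cr is the cathode, K⁺/K the anode: E°cell = +2.05 V, n = 2.
Overall reaction: Cr²⁺(aq) + 2 K(s) → Cr(s) + 2 K⁺(aq); Q = [K⁺]^2/[Cr²⁺]^1.
From E = E° − (0.0592/n) log Q: log Q = (E° − E)·n/0.0592 = (+2.05 − (+2.084))·2/0.0592 = -1.1486.
So 1·log[Cr²⁺] = 2·log(0.025) − log Q = -3.2041 − (-1.1486) = -2.0555; [Cr²⁺] = 10^(-2.0555) ≈ 0.0088 M.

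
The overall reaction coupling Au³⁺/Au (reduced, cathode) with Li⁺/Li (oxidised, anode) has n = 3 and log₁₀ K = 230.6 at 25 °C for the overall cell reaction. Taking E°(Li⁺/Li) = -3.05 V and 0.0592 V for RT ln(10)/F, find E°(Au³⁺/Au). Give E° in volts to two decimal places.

+1.50 V

E°cell = (0.0592/n)·log K = (0.0592/3)(230.6) = +4.551 V.
Since Au³⁺/Au is the cathode and Li⁺/Li the anode, E°cell = E°(Au³⁺/Au) − E°(Li⁺/Li).
So E°(Au³⁺/Au) = E°cell + E°(Li⁺/Li) = +4.551 + (-3.05) = +1.50 V.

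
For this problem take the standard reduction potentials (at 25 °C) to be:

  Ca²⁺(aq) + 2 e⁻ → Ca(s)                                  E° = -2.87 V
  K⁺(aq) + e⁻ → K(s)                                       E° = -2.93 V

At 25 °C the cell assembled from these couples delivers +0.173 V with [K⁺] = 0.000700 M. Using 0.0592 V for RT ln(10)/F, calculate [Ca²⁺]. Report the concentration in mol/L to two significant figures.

0.0032 M

Ca²⁺/Ca is the cathode, K⁺/K the anode: E°cell = +0.06 V, n = 2.
Overall reaction: Ca²⁺(aq) + 2 K(s) → Ca(s) + 2 K⁺(aq); Q = [K⁺]^2/[Ca²⁺]^1.
From E = E° − (0.0592/n) log Q: log Q = (E° − E)·n/0.0592 = (+0.06 − (+0.173))·2/0.0592 = -3.8176.
So 1·log[Ca²⁺] = 2·log(0.0007) − log Q = -6.3098 − (-3.8176) = -2.4922; [Ca²⁺] = 10^(-2.4922) ≈ 0.0032 M.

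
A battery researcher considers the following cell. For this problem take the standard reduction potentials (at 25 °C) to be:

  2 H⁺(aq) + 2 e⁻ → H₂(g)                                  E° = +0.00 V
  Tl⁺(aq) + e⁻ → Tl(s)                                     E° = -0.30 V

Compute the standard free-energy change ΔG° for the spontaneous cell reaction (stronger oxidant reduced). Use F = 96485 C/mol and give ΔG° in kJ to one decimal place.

H⁺/H₂ (E° = +0.00 V) is the cathode; Tl⁺/Tl (E° = -0.30 V) is the anode, so E°cell = +0.30 V.
Balancing electrons gives n = 2 (lcm of 2 and 1).
ΔG° = −nFE° = −(2)(96485)(+0.30) = -57,891 J = -57.9 kJ.

-57.9 kJ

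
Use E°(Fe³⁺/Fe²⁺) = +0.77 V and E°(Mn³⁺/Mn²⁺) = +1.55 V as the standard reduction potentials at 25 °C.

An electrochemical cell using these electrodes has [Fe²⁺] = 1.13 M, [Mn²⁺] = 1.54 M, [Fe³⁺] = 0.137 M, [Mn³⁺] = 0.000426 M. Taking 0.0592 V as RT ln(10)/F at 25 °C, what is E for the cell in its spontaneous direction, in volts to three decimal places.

+0.624 V

Mn³⁺/Mn²⁺ is the cathode (higher E°), Fe³⁺/Fe²⁺ the anode: E°cell = +1.55 − (+0.77) = +0.78 V, n = 1.
Overall: Mn³⁺(aq) + Fe²⁺(aq) → Mn²⁺(aq) + Fe³⁺(aq)
Q = [Mn²⁺]·[Fe³⁺] / ([Mn³⁺]·[Fe²⁺]); log Q = 2.642.
E = E° − (0.0592/n) log Q = +0.78 − (0.0592/1)(2.642) = +0.624 V.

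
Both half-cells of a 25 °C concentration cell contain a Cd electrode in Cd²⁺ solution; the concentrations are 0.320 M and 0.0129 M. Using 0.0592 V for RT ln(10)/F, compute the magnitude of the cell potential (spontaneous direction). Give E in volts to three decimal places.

For a concentration cell E°cell = 0. The 0.320 M side is the cathode (reduction is favoured where [Cd²⁺] is higher).
With n = 2, E = −(0.0592/2) log([Cd²⁺]ₐₙ/[Cd²⁺]꜀ₐₜ) = −(0.0592/2) log(0.0129/0.32) = −(0.0592/2)(-1.395) = +0.041 V.

+0.041 V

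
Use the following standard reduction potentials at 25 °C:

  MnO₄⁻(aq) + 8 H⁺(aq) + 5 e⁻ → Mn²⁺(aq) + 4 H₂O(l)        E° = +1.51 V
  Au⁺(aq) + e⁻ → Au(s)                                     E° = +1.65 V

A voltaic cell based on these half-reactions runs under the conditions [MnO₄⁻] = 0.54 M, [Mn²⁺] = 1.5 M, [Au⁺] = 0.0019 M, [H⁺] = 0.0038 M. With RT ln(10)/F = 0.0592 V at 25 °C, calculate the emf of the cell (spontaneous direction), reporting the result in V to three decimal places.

+0.213 V

Au⁺/Au is the cathode (higher E°), MnO₄⁻/Mn²⁺ the anode: E°cell = +1.65 − (+1.51) = +0.14 V, n = 5.
Overall: 5 Au⁺(aq) + Mn²⁺(aq) + 4 H₂O(l) → 5 Au(s) + MnO₄⁻(aq) + 8 H⁺(aq)
Q = [MnO₄⁻]·[H⁺]^8 / ([Au⁺]^5·[Mn²⁺]); log Q = -6.199.
E = E° − (0.0592/n) log Q = +0.14 − (0.0592/5)(-6.199) = +0.213 V.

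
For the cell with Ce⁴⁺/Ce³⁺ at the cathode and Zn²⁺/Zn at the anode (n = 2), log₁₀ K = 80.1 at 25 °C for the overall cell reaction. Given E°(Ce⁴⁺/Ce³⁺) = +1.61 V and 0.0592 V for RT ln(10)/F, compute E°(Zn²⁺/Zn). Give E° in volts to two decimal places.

-0.76 V

E°cell = (0.0592/n)·log K = (0.0592/2)(80.1) = +2.371 V.
Since Ce⁴⁺/Ce³⁺ is the cathode and Zn²⁺/Zn the anode, E°cell = E°(Ce⁴⁺/Ce³⁺) − E°(Zn²⁺/Zn).
So E°(Zn²⁺/Zn) = E°(Ce⁴⁺/Ce³⁺) − E°cell = (+1.61) − (+2.371) = -0.76 V.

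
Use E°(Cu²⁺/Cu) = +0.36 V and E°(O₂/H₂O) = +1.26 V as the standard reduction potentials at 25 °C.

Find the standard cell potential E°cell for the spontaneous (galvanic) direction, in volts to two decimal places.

+0.90 V

The O₂/H₂O couple has the higher reduction potential, so it is the cathode; Cu²⁺/Cu is oxidised at the anode.
E°cell = E°(cathode) − E°(anode) = (+1.26) − (+0.36) = +0.90 V.
Since E°cell > 0, the reaction is spontaneous under standard conditions.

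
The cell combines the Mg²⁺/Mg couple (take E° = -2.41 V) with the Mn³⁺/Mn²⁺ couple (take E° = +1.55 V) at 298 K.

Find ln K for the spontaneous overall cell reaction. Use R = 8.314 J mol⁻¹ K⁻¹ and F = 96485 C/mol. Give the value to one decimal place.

Cathode: Mn³⁺/Mn²⁺; anode: Mg²⁺/Mg. E°cell = (+1.55) − (-2.41) = +3.96 V, with n = 2.
ΔG° = −nFE° = −RT ln K, so ln K = nFE°/(RT) = (2)(96485)(+3.96) / ((8.314)(298)) = 308.431.

308.4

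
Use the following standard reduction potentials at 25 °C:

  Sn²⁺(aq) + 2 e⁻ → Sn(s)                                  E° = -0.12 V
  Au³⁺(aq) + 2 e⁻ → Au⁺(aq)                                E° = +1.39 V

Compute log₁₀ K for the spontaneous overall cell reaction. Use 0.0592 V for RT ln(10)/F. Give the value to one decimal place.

Cathode: Au³⁺/Au⁺; anode: Sn²⁺/Sn. E°cell = +1.51 V, n = 2.
log K = nE°cell / 0.0592 = (2)(+1.51) / 0.0592 = 51.0.

51.0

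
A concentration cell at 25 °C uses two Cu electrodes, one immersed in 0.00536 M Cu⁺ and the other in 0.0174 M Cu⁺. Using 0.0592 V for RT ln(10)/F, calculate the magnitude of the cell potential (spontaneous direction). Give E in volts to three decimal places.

+0.030 V

For a concentration cell E°cell = 0. The 0.0174 M side is the cathode (reduction is favoured where [Cu⁺] is higher).
With n = 1, E = −(0.0592/1) log([Cu⁺]ₐₙ/[Cu⁺]꜀ₐₜ) = −(0.0592/1) log(0.00536/0.0174) = −(0.0592/1)(-0.511) = +0.030 V.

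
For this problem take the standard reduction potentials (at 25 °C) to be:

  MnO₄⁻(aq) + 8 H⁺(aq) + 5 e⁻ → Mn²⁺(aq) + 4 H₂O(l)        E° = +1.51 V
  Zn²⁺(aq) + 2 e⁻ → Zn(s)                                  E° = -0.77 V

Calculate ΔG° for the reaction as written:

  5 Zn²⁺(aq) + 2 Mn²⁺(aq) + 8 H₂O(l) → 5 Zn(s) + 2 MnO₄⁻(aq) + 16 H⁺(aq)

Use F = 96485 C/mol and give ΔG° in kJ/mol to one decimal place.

+2199.9 kJ/mol

As written, Zn²⁺/Zn is reduced (cathode) and MnO₄⁻/Mn²⁺ is oxidised (anode), so E°cell = (-0.77) − (+1.51) = -2.28 V.
Balancing electrons gives n = 10.
ΔG° = −nFE° = −(10)(96485)(-2.28) = 2,199,858 J = +2199.9 kJ/mol.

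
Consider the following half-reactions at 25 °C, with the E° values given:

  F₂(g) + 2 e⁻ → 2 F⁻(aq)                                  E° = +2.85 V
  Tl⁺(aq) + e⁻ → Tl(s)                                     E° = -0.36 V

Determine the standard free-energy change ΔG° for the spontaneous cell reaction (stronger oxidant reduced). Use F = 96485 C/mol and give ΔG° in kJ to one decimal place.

-619.4 kJ

F₂/F⁻ (E° = +2.85 V) is the cathode; Tl⁺/Tl (E° = -0.36 V) is the anode, so E°cell = +3.21 V.
Balancing electrons gives n = 2 (lcm of 2 and 1).
ΔG° = −nFE° = −(2)(96485)(+3.21) = -619,434 J = -619.4 kJ.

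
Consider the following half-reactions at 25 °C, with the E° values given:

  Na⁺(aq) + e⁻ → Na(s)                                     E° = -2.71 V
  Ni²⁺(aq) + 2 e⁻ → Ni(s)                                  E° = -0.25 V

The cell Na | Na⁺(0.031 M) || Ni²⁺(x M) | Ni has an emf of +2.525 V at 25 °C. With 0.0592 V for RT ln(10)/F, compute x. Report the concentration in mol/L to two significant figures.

Ni²⁺/Ni is the cathode, Na⁺/Na the anode: E°cell = +2.46 V, n = 2.
Overall reaction: Ni²⁺(aq) + 2 Na(s) → Ni(s) + 2 Na⁺(aq); Q = [Na⁺]^2/[Ni²⁺]^1.
From E = E° − (0.0592/n) log Q: log Q = (E° − E)·n/0.0592 = (+2.46 − (+2.525))·2/0.0592 = -2.1959.
So 1·log[Ni²⁺] = 2·log(0.031) − log Q = -3.0173 − (-2.1959) = -0.8214; [Ni²⁺] = 10^(-0.8214) ≈ 0.15 M.

0.15 M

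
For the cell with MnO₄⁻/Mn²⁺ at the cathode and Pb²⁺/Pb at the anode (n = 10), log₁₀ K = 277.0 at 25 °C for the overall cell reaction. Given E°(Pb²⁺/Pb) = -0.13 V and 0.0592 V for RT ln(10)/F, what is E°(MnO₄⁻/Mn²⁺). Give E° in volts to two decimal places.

+1.51 V

E°cell = (0.0592/n)·log K = (0.0592/10)(277.0) = +1.640 V.
Since MnO₄⁻/Mn²⁺ is the cathode and Pb²⁺/Pb the anode, E°cell = E°(MnO₄⁻/Mn²⁺) − E°(Pb²⁺/Pb).
So E°(MnO₄⁻/Mn²⁺) = E°cell + E°(Pb²⁺/Pb) = +1.640 + (-0.13) = +1.51 V.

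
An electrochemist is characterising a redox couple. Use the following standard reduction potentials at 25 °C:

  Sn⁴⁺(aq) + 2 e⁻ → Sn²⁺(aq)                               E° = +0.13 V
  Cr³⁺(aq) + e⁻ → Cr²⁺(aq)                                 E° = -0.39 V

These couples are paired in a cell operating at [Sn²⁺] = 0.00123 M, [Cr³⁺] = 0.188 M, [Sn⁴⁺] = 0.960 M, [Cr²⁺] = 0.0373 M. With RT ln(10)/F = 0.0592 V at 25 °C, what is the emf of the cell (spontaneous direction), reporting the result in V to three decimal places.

Sn⁴⁺/Sn²⁺ is the cathode (higher E°), Cr³⁺/Cr²⁺ the anode: E°cell = +0.13 − (-0.39) = +0.52 V, n = 2.
Overall: Sn⁴⁺(aq) + 2 Cr²⁺(aq) → Sn²⁺(aq) + 2 Cr³⁺(aq)
Q = [Sn²⁺]·[Cr³⁺]^2 / ([Sn⁴⁺]·[Cr²⁺]^2); log Q = -1.487.
E = E° − (0.0592/n) log Q = +0.52 − (0.0592/2)(-1.487) = +0.564 V.

+0.564 V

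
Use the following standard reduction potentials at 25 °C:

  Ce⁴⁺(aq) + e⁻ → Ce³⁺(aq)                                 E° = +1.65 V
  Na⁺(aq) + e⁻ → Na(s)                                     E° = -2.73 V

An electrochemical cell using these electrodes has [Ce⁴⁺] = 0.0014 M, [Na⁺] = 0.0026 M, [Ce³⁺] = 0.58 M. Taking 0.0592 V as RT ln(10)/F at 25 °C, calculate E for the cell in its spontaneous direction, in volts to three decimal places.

+4.378 V

Ce⁴⁺/Ce³⁺ is the cathode (higher E°), Na⁺/Na the anode: E°cell = +1.65 − (-2.73) = +4.38 V, n = 1.
Overall: Ce⁴⁺(aq) + Na(s) → Ce³⁺(aq) + Na⁺(aq)
Q = [Ce³⁺]·[Na⁺] / ([Ce⁴⁺]); log Q = 0.032.
E = E° − (0.0592/n) log Q = +4.38 − (0.0592/1)(0.032) = +4.378 V.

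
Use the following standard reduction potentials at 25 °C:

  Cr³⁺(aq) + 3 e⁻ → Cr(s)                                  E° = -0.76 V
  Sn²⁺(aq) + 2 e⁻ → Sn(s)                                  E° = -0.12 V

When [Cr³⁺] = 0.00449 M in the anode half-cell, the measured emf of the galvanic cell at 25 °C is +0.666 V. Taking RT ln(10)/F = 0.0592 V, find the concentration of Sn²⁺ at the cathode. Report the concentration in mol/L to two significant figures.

0.21 M

Sn²⁺/Sn is the cathode, Cr³⁺/Cr the anode: E°cell = +0.64 V, n = 6.
Overall reaction: 3 Sn²⁺(aq) + 2 Cr(s) → 3 Sn(s) + 2 Cr³⁺(aq); Q = [Cr³⁺]^2/[Sn²⁺]^3.
From E = E° − (0.0592/n) log Q: log Q = (E° − E)·n/0.0592 = (+0.64 − (+0.666))·6/0.0592 = -2.6351.
So 3·log[Sn²⁺] = 2·log(0.00449) − log Q = -4.6955 − (-2.6351) = -2.0604; log[Sn²⁺] = -2.0604 / 3 = -0.6868; [Sn²⁺] = 10^(-0.6868) ≈ 0.21 M.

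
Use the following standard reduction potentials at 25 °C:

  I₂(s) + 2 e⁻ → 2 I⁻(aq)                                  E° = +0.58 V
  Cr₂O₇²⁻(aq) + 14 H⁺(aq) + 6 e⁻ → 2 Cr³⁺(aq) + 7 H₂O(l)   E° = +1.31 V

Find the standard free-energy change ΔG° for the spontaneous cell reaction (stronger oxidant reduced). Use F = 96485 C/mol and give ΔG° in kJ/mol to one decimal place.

-422.6 kJ/mol

Cr₂O₇²⁻/Cr³⁺ (E° = +1.31 V) is the cathode; I₂/I⁻ (E° = +0.58 V) is the anode, so E°cell = +0.73 V.
Balancing electrons gives n = 6 (lcm of 6 and 2).
ΔG° = −nFE° = −(6)(96485)(+0.73) = -422,604 J = -422.6 kJ/mol.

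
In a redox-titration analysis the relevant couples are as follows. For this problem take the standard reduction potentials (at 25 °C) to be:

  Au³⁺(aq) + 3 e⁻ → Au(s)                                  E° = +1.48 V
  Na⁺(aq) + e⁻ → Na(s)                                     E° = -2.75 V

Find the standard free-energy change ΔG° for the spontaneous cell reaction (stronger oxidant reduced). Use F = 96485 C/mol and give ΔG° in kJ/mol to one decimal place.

-1224.4 kJ/mol

Au³⁺/Au (E° = +1.48 V) is the cathode; Na⁺/Na (E° = -2.75 V) is the anode, so E°cell = +4.23 V.
Balancing electrons gives n = 3 (lcm of 3 and 1).
ΔG° = −nFE° = −(3)(96485)(+4.23) = -1,224,395 J = -1224.4 kJ/mol.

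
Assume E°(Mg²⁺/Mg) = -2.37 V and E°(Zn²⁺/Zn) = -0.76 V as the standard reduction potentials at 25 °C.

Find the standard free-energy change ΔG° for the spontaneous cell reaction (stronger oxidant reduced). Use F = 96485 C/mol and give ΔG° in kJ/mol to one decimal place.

Zn²⁺/Zn (E° = -0.76 V) is the cathode; Mg²⁺/Mg (E° = -2.37 V) is the anode, so E°cell = +1.61 V.
Balancing electrons gives n = 2 (lcm of 2 and 2).
ΔG° = −nFE° = −(2)(96485)(+1.61) = -310,682 J = -310.7 kJ/mol.

-310.7 kJ/mol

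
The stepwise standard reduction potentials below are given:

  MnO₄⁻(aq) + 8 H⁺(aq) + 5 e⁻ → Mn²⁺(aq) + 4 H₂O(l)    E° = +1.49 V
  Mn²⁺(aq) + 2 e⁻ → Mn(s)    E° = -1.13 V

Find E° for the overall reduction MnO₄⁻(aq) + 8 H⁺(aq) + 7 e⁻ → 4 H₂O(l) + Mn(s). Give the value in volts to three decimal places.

+0.741 V

Standard free energies of sequential steps add: ΔG°₃ = ΔG°₁ + ΔG°₂, so n₃E°₃ = n₁E°₁ + n₂E°₂.
E°₃ = (5×+1.49 + 2×-1.13) / 7 = (+5.190) / 7 = +0.741 V.
E° values themselves are not directly additive — weighting by electron count is essential.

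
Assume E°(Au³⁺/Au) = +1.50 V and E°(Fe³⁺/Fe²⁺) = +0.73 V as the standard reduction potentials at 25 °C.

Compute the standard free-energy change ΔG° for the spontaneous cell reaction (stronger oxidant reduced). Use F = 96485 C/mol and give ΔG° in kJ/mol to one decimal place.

-222.9 kJ/mol

Au³⁺/Au (E° = +1.50 V) is the cathode; Fe³⁺/Fe²⁺ (E° = +0.73 V) is the anode, so E°cell = +0.77 V.
Balancing electrons gives n = 3 (lcm of 3 and 1).
ΔG° = −nFE° = −(3)(96485)(+0.77) = -222,880 J = -222.9 kJ/mol.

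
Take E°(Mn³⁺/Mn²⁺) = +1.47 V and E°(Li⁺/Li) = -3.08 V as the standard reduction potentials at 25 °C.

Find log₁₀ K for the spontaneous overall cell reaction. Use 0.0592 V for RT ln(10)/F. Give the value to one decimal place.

76.9

Cathode: Mn³⁺/Mn²⁺; anode: Li⁺/Li. E°cell = +4.55 V, n = 1.
log K = nE°cell / 0.0592 = (1)(+4.55) / 0.0592 = 76.9.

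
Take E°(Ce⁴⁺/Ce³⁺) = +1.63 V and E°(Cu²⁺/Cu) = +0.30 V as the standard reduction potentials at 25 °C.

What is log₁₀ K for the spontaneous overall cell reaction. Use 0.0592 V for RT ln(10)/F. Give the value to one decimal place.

Cathode: Ce⁴⁺/Ce³⁺; anode: Cu²⁺/Cu. E°cell = +1.33 V, n = 2.
log K = nE°cell / 0.0592 = (2)(+1.33) / 0.0592 = 44.9.

44.9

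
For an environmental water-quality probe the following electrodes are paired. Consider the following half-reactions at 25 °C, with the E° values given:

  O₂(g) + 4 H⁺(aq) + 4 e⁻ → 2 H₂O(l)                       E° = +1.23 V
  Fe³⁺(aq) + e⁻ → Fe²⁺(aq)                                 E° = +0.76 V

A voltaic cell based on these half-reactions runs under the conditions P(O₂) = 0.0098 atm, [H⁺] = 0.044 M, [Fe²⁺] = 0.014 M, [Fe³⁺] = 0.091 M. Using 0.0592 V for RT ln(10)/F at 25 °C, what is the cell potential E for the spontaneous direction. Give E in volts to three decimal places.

O₂/H₂O is the cathode (higher E°), Fe³⁺/Fe²⁺ the anode: E°cell = +1.23 − (+0.76) = +0.47 V, n = 4.
Overall: O₂(g) + 4 H⁺(aq) + 4 Fe²⁺(aq) → 2 H₂O(l) + 4 Fe³⁺(aq)
Q = [Fe³⁺]^4 / (P(O₂)·[H⁺]^4·[Fe²⁺]^4); log Q = 10.687.
E = E° − (0.0592/n) log Q = +0.47 − (0.0592/4)(10.687) = +0.312 V.

+0.312 V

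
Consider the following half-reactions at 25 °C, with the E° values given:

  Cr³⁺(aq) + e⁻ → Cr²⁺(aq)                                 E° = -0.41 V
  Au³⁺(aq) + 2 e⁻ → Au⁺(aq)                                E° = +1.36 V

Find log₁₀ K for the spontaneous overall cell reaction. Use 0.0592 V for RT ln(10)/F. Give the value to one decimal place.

59.8

Cathode: Au³⁺/Au⁺; anode: Cr³⁺/Cr²⁺. E°cell = +1.77 V, n = 2.
log K = nE°cell / 0.0592 = (2)(+1.77) / 0.0592 = 59.8.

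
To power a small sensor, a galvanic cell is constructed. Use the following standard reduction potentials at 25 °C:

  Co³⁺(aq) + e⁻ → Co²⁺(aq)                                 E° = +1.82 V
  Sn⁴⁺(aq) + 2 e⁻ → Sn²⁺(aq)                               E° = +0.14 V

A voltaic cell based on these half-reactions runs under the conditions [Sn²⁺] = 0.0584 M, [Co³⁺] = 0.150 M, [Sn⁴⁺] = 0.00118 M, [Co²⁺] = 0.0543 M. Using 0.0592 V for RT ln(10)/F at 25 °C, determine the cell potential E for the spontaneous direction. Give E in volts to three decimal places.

Co³⁺/Co²⁺ is the cathode (higher E°), Sn⁴⁺/Sn²⁺ the anode: E°cell = +1.82 − (+0.14) = +1.68 V, n = 2.
Overall: 2 Co³⁺(aq) + Sn²⁺(aq) → 2 Co²⁺(aq) + Sn⁴⁺(aq)
Q = [Co²⁺]^2·[Sn⁴⁺] / ([Co³⁺]^2·[Sn²⁺]); log Q = -2.577.
E = E° − (0.0592/n) log Q = +1.68 − (0.0592/2)(-2.577) = +1.756 V.

+1.756 V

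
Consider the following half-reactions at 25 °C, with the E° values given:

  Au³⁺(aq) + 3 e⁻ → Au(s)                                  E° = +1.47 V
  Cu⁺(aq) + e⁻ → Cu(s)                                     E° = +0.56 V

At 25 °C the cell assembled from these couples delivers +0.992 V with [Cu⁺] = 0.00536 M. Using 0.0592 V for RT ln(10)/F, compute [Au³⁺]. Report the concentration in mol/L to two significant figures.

0.0022 M

Au³⁺/Au is the cathode, Cu⁺/Cu the anode: E°cell = +0.91 V, n = 3.
Overall reaction: Au³⁺(aq) + 3 Cu(s) → Au(s) + 3 Cu⁺(aq); Q = [Cu⁺]^3/[Au³⁺]^1.
From E = E° − (0.0592/n) log Q: log Q = (E° − E)·n/0.0592 = (+0.91 − (+0.992))·3/0.0592 = -4.1554.
So 1·log[Au³⁺] = 3·log(0.00536) − log Q = -6.8125 − (-4.1554) = -2.6571; [Au³⁺] = 10^(-2.6571) ≈ 0.0022 M.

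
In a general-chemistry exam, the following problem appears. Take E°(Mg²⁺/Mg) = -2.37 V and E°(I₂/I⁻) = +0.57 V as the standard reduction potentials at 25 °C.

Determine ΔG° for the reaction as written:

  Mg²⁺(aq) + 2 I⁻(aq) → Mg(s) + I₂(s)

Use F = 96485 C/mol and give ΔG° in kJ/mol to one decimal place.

+567.3 kJ/mol

As written, Mg²⁺/Mg is reduced (cathode) and I₂/I⁻ is oxidised (anode), so E°cell = (-2.37) − (+0.57) = -2.94 V.
Balancing electrons gives n = 2.
ΔG° = −nFE° = −(2)(96485)(-2.94) = 567,332 J = +567.3 kJ/mol.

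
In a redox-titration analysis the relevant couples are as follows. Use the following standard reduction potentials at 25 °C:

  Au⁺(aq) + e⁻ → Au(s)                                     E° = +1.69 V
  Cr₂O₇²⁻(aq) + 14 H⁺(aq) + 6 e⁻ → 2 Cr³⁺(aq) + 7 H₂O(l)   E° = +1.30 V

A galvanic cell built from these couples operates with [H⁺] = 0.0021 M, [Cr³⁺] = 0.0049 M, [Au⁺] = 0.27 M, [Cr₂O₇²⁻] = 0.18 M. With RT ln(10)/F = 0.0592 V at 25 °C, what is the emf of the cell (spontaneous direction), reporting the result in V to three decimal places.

+0.688 V

Au⁺/Au is the cathode (higher E°), Cr₂O₇²⁻/Cr³⁺ the anode: E°cell = +1.69 − (+1.30) = +0.39 V, n = 6.
Overall: 6 Au⁺(aq) + 2 Cr³⁺(aq) + 7 H₂O(l) → 6 Au(s) + Cr₂O₇²⁻(aq) + 14 H⁺(aq)
Q = [Cr₂O₇²⁻]·[H⁺]^14 / ([Au⁺]^6·[Cr³⁺]^2); log Q = -30.202.
E = E° − (0.0592/n) log Q = +0.39 − (0.0592/6)(-30.202) = +0.688 V.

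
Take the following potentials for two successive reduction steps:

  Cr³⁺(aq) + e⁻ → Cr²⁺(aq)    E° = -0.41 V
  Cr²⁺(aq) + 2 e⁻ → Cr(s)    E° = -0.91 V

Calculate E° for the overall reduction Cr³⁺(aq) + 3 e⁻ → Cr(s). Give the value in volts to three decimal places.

Adding the free-energy changes (−nFE°) of the two steps gives −n₃FE°₃ = −n₁FE°₁ − n₂FE°₂.
E°₃ = (1×-0.41 + 2×-0.91) / 3 = (-2.230) / 3 = -0.743 V.

-0.743 V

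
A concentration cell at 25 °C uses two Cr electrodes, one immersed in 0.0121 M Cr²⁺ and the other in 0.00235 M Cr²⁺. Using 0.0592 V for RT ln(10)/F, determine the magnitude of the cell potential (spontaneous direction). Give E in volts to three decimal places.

+0.021 V

For a concentration cell E°cell = 0. The 0.0121 M side is the cathode (reduction is favoured where [Cr²⁺] is higher).
With n = 2, E = −(0.0592/2) log([Cr²⁺]ₐₙ/[Cr²⁺]꜀ₐₜ) = −(0.0592/2) log(0.00235/0.0121) = −(0.0592/2)(-0.712) = +0.021 V.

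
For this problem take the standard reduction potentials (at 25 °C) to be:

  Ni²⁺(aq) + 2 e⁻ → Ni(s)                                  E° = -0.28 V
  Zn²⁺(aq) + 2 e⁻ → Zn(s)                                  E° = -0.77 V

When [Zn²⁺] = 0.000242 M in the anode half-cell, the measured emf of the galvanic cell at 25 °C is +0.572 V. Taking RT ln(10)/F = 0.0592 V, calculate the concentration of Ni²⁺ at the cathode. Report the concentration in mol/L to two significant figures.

0.14 M

Ni²⁺/Ni is the cathode, Zn²⁺/Zn the anode: E°cell = +0.49 V, n = 2.
Overall reaction: Ni²⁺(aq) + Zn(s) → Ni(s) + Zn²⁺(aq); Q = [Zn²⁺]^1/[Ni²⁺]^1.
From E = E° − (0.0592/n) log Q: log Q = (E° − E)·n/0.0592 = (+0.49 − (+0.572))·2/0.0592 = -2.7703.
So 1·log[Ni²⁺] = 1·log(0.000242) − log Q = -3.6162 − (-2.7703) = -0.8459; [Ni²⁺] = 10^(-0.8459) ≈ 0.14 M.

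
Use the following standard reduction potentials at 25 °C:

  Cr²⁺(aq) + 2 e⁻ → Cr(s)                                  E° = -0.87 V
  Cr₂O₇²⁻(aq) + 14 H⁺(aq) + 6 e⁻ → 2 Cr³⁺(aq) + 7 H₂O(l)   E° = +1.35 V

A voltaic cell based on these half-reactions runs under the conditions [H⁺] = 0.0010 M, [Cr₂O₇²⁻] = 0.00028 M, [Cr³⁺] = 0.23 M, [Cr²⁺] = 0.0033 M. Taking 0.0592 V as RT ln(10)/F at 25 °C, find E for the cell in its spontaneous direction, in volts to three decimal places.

+1.857 V

Cr₂O₇²⁻/Cr³⁺ is the cathode (higher E°), Cr²⁺/Cr the anode: E°cell = +1.35 − (-0.87) = +2.22 V, n = 6.
Overall: Cr₂O₇²⁻(aq) + 14 H⁺(aq) + 3 Cr(s) → 2 Cr³⁺(aq) + 7 H₂O(l) + 3 Cr²⁺(aq)
Q = [Cr³⁺]^2·[Cr²⁺]^3 / ([Cr₂O₇²⁻]·[H⁺]^14); log Q = 36.832.
E = E° − (0.0592/n) log Q = +2.22 − (0.0592/6)(36.832) = +1.857 V.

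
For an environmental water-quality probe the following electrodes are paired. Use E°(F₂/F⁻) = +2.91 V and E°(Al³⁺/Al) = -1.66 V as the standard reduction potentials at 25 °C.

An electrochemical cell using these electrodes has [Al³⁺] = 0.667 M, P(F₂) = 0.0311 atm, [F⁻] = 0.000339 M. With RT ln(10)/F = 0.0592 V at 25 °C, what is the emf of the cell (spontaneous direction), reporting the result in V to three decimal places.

+4.734 V

F₂/F⁻ is the cathode (higher E°), Al³⁺/Al the anode: E°cell = +2.91 − (-1.66) = +4.57 V, n = 6.
Overall: 3 F₂(g) + 2 Al(s) → 6 F⁻(aq) + 2 Al³⁺(aq)
Q = [F⁻]^6·[Al³⁺]^2 / (P(F₂)^3); log Q = -16.649.
E = E° − (0.0592/n) log Q = +4.57 − (0.0592/6)(-16.649) = +4.734 V.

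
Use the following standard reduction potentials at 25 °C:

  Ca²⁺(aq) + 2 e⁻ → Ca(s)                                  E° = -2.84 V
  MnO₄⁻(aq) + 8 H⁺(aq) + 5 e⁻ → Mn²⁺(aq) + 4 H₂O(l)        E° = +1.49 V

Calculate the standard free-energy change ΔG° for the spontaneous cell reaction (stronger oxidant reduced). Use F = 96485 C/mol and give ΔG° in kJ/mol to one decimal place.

-4177.8 kJ/mol

MnO₄⁻/Mn²⁺ (E° = +1.49 V) is the cathode; Ca²⁺/Ca (E° = -2.84 V) is the anode, so E°cell = +4.33 V.
Balancing electrons gives n = 10 (lcm of 5 and 2).
ΔG° = −nFE° = −(10)(96485)(+4.33) = -4,177,800 J = -4177.8 kJ/mol.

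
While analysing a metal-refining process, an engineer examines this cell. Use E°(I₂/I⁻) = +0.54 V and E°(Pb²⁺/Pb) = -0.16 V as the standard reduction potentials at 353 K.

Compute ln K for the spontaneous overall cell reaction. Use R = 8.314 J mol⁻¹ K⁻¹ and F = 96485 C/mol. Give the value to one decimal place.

Cathode: I₂/I⁻; anode: Pb²⁺/Pb. E°cell = (+0.54) − (-0.16) = +0.70 V, with n = 2.
ΔG° = −nFE° = −RT ln K, so ln K = nFE°/(RT) = (2)(96485)(+0.70) / ((8.314)(353)) = 46.026.

46.0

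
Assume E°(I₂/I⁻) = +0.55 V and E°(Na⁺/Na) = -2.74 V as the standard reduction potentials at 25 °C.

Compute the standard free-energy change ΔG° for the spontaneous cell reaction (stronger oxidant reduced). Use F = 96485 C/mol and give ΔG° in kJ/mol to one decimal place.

-634.9 kJ/mol

I₂/I⁻ (E° = +0.55 V) is the cathode; Na⁺/Na (E° = -2.74 V) is the anode, so E°cell = +3.29 V.
Balancing electrons gives n = 2 (lcm of 2 and 1).
ΔG° = −nFE° = −(2)(96485)(+3.29) = -634,871 J = -634.9 kJ/mol.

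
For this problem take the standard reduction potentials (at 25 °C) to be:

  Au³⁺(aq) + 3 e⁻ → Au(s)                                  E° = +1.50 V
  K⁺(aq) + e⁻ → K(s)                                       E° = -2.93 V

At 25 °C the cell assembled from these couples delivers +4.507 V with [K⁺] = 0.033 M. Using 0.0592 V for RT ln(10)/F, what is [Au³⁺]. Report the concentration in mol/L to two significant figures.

Au³⁺/Au is the cathode, K⁺/K the anode: E°cell = +4.43 V, n = 3.
Overall reaction: Au³⁺(aq) + 3 K(s) → Au(s) + 3 K⁺(aq); Q = [K⁺]^3/[Au³⁺]^1.
From E = E° − (0.0592/n) log Q: log Q = (E° − E)·n/0.0592 = (+4.43 − (+4.507))·3/0.0592 = -3.9020.
So 1·log[Au³⁺] = 3·log(0.033) − log Q = -4.4445 − (-3.9020) = -0.5425; [Au³⁺] = 10^(-0.5425) ≈ 0.29 M.

0.29 M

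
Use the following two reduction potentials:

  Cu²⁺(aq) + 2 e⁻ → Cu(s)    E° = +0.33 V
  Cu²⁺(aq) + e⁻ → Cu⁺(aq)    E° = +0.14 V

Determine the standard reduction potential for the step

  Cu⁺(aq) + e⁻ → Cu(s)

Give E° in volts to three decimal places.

Sequential free energies add, so n₃E°₃ = n₁E°₁ + n₂E°₂.
With n₃ = 2, and the known step contributing 1×(+0.14) V, the unknown satisfies 1·E° = 2×(+0.33) − 1×(+0.14) = +0.520.
E° = +0.520 / 1 = +0.520 V.

+0.520 V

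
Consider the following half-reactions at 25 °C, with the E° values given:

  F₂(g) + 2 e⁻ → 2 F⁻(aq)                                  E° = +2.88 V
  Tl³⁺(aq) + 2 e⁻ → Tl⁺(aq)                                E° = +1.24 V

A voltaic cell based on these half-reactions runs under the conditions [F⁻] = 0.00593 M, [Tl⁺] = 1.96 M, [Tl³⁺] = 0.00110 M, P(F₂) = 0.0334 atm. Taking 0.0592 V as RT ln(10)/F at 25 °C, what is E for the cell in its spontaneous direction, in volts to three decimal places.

F₂/F⁻ is the cathode (higher E°), Tl³⁺/Tl⁺ the anode: E°cell = +2.88 − (+1.24) = +1.64 V, n = 2.
Overall: F₂(g) + Tl⁺(aq) → 2 F⁻(aq) + Tl³⁺(aq)
Q = [F⁻]^2·[Tl³⁺] / (P(F₂)·[Tl⁺]); log Q = -6.229.
E = E° − (0.0592/n) log Q = +1.64 − (0.0592/2)(-6.229) = +1.824 V.

+1.824 V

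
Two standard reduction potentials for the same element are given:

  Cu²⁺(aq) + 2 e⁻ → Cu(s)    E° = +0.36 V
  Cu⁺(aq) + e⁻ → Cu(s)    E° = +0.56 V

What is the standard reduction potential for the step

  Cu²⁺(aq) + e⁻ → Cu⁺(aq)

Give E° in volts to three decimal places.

Sequential free energies add, so n₃E°₃ = n₁E°₁ + n₂E°₂.
With n₃ = 2, and the known step contributing 1×(+0.56) V, the unknown satisfies 1·E° = 2×(+0.36) − 1×(+0.56) = +0.160.
E° = +0.160 / 1 = +0.160 V.

+0.160 V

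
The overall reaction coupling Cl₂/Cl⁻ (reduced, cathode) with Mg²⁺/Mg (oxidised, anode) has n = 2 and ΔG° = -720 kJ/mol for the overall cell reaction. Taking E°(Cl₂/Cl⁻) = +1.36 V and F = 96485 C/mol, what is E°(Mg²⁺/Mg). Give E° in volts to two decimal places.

E°cell = −ΔG°/(nF) = −(-720×10³)/((2)(96485)) = +3.731 V.
Since Cl₂/Cl⁻ is the cathode and Mg²⁺/Mg the anode, E°cell = E°(Cl₂/Cl⁻) − E°(Mg²⁺/Mg).
So E°(Mg²⁺/Mg) = E°(Cl₂/Cl⁻) − E°cell = (+1.36) − (+3.731) = -2.37 V.

-2.37 V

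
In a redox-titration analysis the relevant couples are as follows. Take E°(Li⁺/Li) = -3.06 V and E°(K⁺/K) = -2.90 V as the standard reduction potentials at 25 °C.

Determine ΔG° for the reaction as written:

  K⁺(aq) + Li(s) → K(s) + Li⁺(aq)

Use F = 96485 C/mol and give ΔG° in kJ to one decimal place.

-15.4 kJ

As written, K⁺/K is reduced (cathode) and Li⁺/Li is oxidised (anode), so E°cell = (-2.90) − (-3.06) = +0.16 V.
Balancing electrons gives n = 1.
ΔG° = −nFE° = −(1)(96485)(+0.16) = -15,438 J = -15.4 kJ.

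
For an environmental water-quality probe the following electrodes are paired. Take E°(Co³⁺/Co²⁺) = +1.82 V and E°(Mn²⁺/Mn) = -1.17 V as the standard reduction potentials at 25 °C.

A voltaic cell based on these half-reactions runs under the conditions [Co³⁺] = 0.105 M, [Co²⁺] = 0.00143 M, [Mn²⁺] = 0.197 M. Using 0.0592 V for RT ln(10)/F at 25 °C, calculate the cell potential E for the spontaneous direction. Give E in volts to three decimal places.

+3.121 V

Co³⁺/Co²⁺ is the cathode (higher E°), Mn²⁺/Mn the anode: E°cell = +1.82 − (-1.17) = +2.99 V, n = 2.
Overall: 2 Co³⁺(aq) + Mn(s) → 2 Co²⁺(aq) + Mn²⁺(aq)
Q = [Co²⁺]^2·[Mn²⁺] / ([Co³⁺]^2); log Q = -4.437.
E = E° − (0.0592/n) log Q = +2.99 − (0.0592/2)(-4.437) = +3.121 V.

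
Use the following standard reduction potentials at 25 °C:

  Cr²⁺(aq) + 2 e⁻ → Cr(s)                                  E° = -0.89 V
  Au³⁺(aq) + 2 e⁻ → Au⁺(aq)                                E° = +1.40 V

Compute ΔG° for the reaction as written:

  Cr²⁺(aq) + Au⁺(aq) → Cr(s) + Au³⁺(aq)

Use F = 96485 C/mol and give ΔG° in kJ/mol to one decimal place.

As written, Cr²⁺/Cr is reduced (cathode) and Au³⁺/Au⁺ is oxidised (anode), so E°cell = (-0.89) − (+1.40) = -2.29 V.
Balancing electrons gives n = 2.
ΔG° = −nFE° = −(2)(96485)(-2.29) = 441,901 J = +441.9 kJ/mol.

+441.9 kJ/mol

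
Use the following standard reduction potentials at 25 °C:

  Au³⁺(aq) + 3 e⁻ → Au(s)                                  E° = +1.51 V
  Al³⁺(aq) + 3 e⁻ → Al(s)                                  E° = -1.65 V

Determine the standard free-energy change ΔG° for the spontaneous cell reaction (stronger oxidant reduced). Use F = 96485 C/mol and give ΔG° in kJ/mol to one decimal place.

Au³⁺/Au (E° = +1.51 V) is the cathode; Al³⁺/Al (E° = -1.65 V) is the anode, so E°cell = +3.16 V.
Balancing electrons gives n = 3 (lcm of 3 and 3).
ΔG° = −nFE° = −(3)(96485)(+3.16) = -914,678 J = -914.7 kJ/mol.

-914.7 kJ/mol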